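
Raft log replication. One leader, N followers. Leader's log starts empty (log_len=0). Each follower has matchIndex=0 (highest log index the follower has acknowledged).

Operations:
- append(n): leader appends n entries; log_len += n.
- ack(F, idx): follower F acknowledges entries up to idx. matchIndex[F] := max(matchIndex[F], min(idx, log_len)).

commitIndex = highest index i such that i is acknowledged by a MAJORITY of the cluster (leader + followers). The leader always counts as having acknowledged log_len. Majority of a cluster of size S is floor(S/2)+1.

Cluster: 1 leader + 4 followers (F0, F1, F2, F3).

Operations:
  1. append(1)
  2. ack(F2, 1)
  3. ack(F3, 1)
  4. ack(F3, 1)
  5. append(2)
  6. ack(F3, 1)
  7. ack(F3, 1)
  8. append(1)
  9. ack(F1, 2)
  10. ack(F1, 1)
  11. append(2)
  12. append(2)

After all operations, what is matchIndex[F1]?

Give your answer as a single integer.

Answer: 2

Derivation:
Op 1: append 1 -> log_len=1
Op 2: F2 acks idx 1 -> match: F0=0 F1=0 F2=1 F3=0; commitIndex=0
Op 3: F3 acks idx 1 -> match: F0=0 F1=0 F2=1 F3=1; commitIndex=1
Op 4: F3 acks idx 1 -> match: F0=0 F1=0 F2=1 F3=1; commitIndex=1
Op 5: append 2 -> log_len=3
Op 6: F3 acks idx 1 -> match: F0=0 F1=0 F2=1 F3=1; commitIndex=1
Op 7: F3 acks idx 1 -> match: F0=0 F1=0 F2=1 F3=1; commitIndex=1
Op 8: append 1 -> log_len=4
Op 9: F1 acks idx 2 -> match: F0=0 F1=2 F2=1 F3=1; commitIndex=1
Op 10: F1 acks idx 1 -> match: F0=0 F1=2 F2=1 F3=1; commitIndex=1
Op 11: append 2 -> log_len=6
Op 12: append 2 -> log_len=8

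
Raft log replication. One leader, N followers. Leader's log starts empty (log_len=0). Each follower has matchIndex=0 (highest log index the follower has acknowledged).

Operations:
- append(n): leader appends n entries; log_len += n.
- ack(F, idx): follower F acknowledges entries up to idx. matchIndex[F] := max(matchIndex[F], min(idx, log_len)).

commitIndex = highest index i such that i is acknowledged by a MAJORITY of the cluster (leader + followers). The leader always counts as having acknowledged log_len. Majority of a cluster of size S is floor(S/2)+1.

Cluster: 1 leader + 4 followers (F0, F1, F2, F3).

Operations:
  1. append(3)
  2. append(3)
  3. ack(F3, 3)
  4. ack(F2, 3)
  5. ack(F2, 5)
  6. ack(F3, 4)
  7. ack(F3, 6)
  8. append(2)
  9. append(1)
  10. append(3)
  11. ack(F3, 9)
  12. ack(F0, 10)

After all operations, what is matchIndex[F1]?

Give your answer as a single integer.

Answer: 0

Derivation:
Op 1: append 3 -> log_len=3
Op 2: append 3 -> log_len=6
Op 3: F3 acks idx 3 -> match: F0=0 F1=0 F2=0 F3=3; commitIndex=0
Op 4: F2 acks idx 3 -> match: F0=0 F1=0 F2=3 F3=3; commitIndex=3
Op 5: F2 acks idx 5 -> match: F0=0 F1=0 F2=5 F3=3; commitIndex=3
Op 6: F3 acks idx 4 -> match: F0=0 F1=0 F2=5 F3=4; commitIndex=4
Op 7: F3 acks idx 6 -> match: F0=0 F1=0 F2=5 F3=6; commitIndex=5
Op 8: append 2 -> log_len=8
Op 9: append 1 -> log_len=9
Op 10: append 3 -> log_len=12
Op 11: F3 acks idx 9 -> match: F0=0 F1=0 F2=5 F3=9; commitIndex=5
Op 12: F0 acks idx 10 -> match: F0=10 F1=0 F2=5 F3=9; commitIndex=9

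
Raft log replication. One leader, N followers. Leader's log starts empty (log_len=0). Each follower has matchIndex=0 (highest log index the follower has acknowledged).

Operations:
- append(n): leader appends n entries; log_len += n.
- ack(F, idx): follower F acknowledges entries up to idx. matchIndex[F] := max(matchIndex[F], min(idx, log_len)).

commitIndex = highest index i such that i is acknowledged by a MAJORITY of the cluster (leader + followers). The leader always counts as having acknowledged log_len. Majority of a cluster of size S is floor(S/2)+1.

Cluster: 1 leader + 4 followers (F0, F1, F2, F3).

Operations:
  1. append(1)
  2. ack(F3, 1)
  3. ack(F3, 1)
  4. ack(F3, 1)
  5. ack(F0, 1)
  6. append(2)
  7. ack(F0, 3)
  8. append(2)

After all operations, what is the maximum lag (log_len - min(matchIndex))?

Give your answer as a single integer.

Op 1: append 1 -> log_len=1
Op 2: F3 acks idx 1 -> match: F0=0 F1=0 F2=0 F3=1; commitIndex=0
Op 3: F3 acks idx 1 -> match: F0=0 F1=0 F2=0 F3=1; commitIndex=0
Op 4: F3 acks idx 1 -> match: F0=0 F1=0 F2=0 F3=1; commitIndex=0
Op 5: F0 acks idx 1 -> match: F0=1 F1=0 F2=0 F3=1; commitIndex=1
Op 6: append 2 -> log_len=3
Op 7: F0 acks idx 3 -> match: F0=3 F1=0 F2=0 F3=1; commitIndex=1
Op 8: append 2 -> log_len=5

Answer: 5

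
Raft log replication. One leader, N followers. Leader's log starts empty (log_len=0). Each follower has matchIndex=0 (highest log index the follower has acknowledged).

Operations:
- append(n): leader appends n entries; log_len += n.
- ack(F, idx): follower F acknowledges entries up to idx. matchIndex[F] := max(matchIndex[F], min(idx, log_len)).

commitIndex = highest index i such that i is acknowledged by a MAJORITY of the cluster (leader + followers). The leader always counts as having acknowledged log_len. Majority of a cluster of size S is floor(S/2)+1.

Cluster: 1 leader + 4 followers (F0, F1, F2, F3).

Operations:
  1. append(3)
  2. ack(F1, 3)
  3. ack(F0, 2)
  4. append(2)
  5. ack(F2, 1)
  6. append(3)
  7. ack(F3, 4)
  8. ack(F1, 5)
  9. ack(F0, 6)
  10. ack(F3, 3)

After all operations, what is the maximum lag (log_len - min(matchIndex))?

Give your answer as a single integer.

Answer: 7

Derivation:
Op 1: append 3 -> log_len=3
Op 2: F1 acks idx 3 -> match: F0=0 F1=3 F2=0 F3=0; commitIndex=0
Op 3: F0 acks idx 2 -> match: F0=2 F1=3 F2=0 F3=0; commitIndex=2
Op 4: append 2 -> log_len=5
Op 5: F2 acks idx 1 -> match: F0=2 F1=3 F2=1 F3=0; commitIndex=2
Op 6: append 3 -> log_len=8
Op 7: F3 acks idx 4 -> match: F0=2 F1=3 F2=1 F3=4; commitIndex=3
Op 8: F1 acks idx 5 -> match: F0=2 F1=5 F2=1 F3=4; commitIndex=4
Op 9: F0 acks idx 6 -> match: F0=6 F1=5 F2=1 F3=4; commitIndex=5
Op 10: F3 acks idx 3 -> match: F0=6 F1=5 F2=1 F3=4; commitIndex=5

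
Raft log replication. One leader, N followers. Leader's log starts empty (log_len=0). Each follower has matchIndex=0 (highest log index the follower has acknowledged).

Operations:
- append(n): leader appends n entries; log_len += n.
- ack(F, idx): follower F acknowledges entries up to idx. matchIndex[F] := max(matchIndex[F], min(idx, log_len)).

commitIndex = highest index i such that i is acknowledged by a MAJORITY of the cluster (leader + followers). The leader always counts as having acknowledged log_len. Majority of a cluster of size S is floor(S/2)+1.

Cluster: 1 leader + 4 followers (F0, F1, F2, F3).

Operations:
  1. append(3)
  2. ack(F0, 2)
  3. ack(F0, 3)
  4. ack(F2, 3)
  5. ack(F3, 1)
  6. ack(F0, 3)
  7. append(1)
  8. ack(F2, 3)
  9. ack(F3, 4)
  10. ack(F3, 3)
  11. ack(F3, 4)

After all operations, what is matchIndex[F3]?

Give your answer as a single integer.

Answer: 4

Derivation:
Op 1: append 3 -> log_len=3
Op 2: F0 acks idx 2 -> match: F0=2 F1=0 F2=0 F3=0; commitIndex=0
Op 3: F0 acks idx 3 -> match: F0=3 F1=0 F2=0 F3=0; commitIndex=0
Op 4: F2 acks idx 3 -> match: F0=3 F1=0 F2=3 F3=0; commitIndex=3
Op 5: F3 acks idx 1 -> match: F0=3 F1=0 F2=3 F3=1; commitIndex=3
Op 6: F0 acks idx 3 -> match: F0=3 F1=0 F2=3 F3=1; commitIndex=3
Op 7: append 1 -> log_len=4
Op 8: F2 acks idx 3 -> match: F0=3 F1=0 F2=3 F3=1; commitIndex=3
Op 9: F3 acks idx 4 -> match: F0=3 F1=0 F2=3 F3=4; commitIndex=3
Op 10: F3 acks idx 3 -> match: F0=3 F1=0 F2=3 F3=4; commitIndex=3
Op 11: F3 acks idx 4 -> match: F0=3 F1=0 F2=3 F3=4; commitIndex=3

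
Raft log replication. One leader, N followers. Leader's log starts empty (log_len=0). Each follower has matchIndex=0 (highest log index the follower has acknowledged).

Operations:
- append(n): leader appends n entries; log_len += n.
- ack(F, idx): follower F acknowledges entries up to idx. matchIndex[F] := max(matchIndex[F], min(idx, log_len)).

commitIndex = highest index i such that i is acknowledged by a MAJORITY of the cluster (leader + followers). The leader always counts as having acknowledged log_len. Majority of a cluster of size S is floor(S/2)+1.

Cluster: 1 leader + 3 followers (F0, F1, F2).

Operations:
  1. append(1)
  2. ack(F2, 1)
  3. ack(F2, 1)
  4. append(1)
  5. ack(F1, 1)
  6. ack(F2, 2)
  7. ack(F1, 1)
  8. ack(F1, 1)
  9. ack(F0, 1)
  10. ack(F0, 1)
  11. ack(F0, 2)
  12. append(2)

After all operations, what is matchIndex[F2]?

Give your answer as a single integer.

Answer: 2

Derivation:
Op 1: append 1 -> log_len=1
Op 2: F2 acks idx 1 -> match: F0=0 F1=0 F2=1; commitIndex=0
Op 3: F2 acks idx 1 -> match: F0=0 F1=0 F2=1; commitIndex=0
Op 4: append 1 -> log_len=2
Op 5: F1 acks idx 1 -> match: F0=0 F1=1 F2=1; commitIndex=1
Op 6: F2 acks idx 2 -> match: F0=0 F1=1 F2=2; commitIndex=1
Op 7: F1 acks idx 1 -> match: F0=0 F1=1 F2=2; commitIndex=1
Op 8: F1 acks idx 1 -> match: F0=0 F1=1 F2=2; commitIndex=1
Op 9: F0 acks idx 1 -> match: F0=1 F1=1 F2=2; commitIndex=1
Op 10: F0 acks idx 1 -> match: F0=1 F1=1 F2=2; commitIndex=1
Op 11: F0 acks idx 2 -> match: F0=2 F1=1 F2=2; commitIndex=2
Op 12: append 2 -> log_len=4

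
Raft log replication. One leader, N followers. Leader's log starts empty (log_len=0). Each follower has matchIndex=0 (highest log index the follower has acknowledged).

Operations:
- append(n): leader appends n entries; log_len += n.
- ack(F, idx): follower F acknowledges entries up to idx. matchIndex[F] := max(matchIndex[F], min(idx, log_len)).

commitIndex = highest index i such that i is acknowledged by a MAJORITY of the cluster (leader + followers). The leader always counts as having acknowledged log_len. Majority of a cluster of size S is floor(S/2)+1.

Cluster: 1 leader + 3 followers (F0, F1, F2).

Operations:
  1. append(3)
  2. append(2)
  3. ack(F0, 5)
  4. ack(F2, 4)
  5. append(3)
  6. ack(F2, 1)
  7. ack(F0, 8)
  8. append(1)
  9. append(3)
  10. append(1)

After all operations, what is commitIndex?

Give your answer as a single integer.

Answer: 4

Derivation:
Op 1: append 3 -> log_len=3
Op 2: append 2 -> log_len=5
Op 3: F0 acks idx 5 -> match: F0=5 F1=0 F2=0; commitIndex=0
Op 4: F2 acks idx 4 -> match: F0=5 F1=0 F2=4; commitIndex=4
Op 5: append 3 -> log_len=8
Op 6: F2 acks idx 1 -> match: F0=5 F1=0 F2=4; commitIndex=4
Op 7: F0 acks idx 8 -> match: F0=8 F1=0 F2=4; commitIndex=4
Op 8: append 1 -> log_len=9
Op 9: append 3 -> log_len=12
Op 10: append 1 -> log_len=13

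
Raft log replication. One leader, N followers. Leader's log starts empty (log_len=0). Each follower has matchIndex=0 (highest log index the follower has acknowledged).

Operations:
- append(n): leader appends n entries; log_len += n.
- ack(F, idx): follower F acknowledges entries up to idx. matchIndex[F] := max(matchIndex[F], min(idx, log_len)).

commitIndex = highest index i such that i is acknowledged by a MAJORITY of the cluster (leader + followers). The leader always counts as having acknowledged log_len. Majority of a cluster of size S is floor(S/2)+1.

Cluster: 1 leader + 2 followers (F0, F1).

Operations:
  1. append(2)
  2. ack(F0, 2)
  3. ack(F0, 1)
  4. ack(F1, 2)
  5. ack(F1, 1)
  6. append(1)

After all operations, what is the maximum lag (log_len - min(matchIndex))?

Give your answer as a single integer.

Op 1: append 2 -> log_len=2
Op 2: F0 acks idx 2 -> match: F0=2 F1=0; commitIndex=2
Op 3: F0 acks idx 1 -> match: F0=2 F1=0; commitIndex=2
Op 4: F1 acks idx 2 -> match: F0=2 F1=2; commitIndex=2
Op 5: F1 acks idx 1 -> match: F0=2 F1=2; commitIndex=2
Op 6: append 1 -> log_len=3

Answer: 1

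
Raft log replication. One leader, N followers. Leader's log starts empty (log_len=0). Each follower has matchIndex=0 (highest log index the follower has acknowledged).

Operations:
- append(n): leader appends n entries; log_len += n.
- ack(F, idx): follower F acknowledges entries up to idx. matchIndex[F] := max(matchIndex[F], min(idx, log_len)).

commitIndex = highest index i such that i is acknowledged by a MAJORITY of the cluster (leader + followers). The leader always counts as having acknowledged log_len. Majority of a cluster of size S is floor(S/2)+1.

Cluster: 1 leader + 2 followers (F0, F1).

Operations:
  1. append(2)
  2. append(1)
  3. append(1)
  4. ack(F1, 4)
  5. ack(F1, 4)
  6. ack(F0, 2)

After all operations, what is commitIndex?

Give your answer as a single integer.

Answer: 4

Derivation:
Op 1: append 2 -> log_len=2
Op 2: append 1 -> log_len=3
Op 3: append 1 -> log_len=4
Op 4: F1 acks idx 4 -> match: F0=0 F1=4; commitIndex=4
Op 5: F1 acks idx 4 -> match: F0=0 F1=4; commitIndex=4
Op 6: F0 acks idx 2 -> match: F0=2 F1=4; commitIndex=4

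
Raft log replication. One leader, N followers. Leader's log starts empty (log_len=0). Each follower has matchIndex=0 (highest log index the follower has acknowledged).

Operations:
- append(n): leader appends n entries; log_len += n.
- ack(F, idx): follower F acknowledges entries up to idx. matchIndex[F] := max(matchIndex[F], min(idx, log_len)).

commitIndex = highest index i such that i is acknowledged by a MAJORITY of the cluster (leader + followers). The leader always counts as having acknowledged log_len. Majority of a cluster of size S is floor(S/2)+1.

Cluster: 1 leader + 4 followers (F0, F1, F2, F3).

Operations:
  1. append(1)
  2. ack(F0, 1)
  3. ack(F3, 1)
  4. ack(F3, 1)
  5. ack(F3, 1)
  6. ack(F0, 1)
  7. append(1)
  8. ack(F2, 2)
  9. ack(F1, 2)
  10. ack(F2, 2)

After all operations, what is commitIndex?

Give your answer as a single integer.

Op 1: append 1 -> log_len=1
Op 2: F0 acks idx 1 -> match: F0=1 F1=0 F2=0 F3=0; commitIndex=0
Op 3: F3 acks idx 1 -> match: F0=1 F1=0 F2=0 F3=1; commitIndex=1
Op 4: F3 acks idx 1 -> match: F0=1 F1=0 F2=0 F3=1; commitIndex=1
Op 5: F3 acks idx 1 -> match: F0=1 F1=0 F2=0 F3=1; commitIndex=1
Op 6: F0 acks idx 1 -> match: F0=1 F1=0 F2=0 F3=1; commitIndex=1
Op 7: append 1 -> log_len=2
Op 8: F2 acks idx 2 -> match: F0=1 F1=0 F2=2 F3=1; commitIndex=1
Op 9: F1 acks idx 2 -> match: F0=1 F1=2 F2=2 F3=1; commitIndex=2
Op 10: F2 acks idx 2 -> match: F0=1 F1=2 F2=2 F3=1; commitIndex=2

Answer: 2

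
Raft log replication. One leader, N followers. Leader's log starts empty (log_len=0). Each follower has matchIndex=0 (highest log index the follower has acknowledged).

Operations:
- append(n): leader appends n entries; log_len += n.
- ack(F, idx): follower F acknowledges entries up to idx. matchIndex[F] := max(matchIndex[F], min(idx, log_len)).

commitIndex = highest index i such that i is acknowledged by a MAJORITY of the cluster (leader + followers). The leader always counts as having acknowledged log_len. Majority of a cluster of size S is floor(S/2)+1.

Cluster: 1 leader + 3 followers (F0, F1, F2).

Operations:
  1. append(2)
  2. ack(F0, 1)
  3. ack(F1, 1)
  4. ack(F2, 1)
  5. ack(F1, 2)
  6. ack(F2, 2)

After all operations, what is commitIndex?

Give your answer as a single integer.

Op 1: append 2 -> log_len=2
Op 2: F0 acks idx 1 -> match: F0=1 F1=0 F2=0; commitIndex=0
Op 3: F1 acks idx 1 -> match: F0=1 F1=1 F2=0; commitIndex=1
Op 4: F2 acks idx 1 -> match: F0=1 F1=1 F2=1; commitIndex=1
Op 5: F1 acks idx 2 -> match: F0=1 F1=2 F2=1; commitIndex=1
Op 6: F2 acks idx 2 -> match: F0=1 F1=2 F2=2; commitIndex=2

Answer: 2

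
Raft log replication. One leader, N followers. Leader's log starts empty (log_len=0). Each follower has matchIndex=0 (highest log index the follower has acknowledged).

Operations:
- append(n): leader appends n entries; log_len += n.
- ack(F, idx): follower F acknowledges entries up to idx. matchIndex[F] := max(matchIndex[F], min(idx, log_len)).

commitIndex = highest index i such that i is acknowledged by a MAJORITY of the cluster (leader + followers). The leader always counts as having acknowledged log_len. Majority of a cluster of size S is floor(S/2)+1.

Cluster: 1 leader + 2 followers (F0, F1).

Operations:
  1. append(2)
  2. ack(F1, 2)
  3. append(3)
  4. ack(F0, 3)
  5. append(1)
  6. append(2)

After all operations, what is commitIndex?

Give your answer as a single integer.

Answer: 3

Derivation:
Op 1: append 2 -> log_len=2
Op 2: F1 acks idx 2 -> match: F0=0 F1=2; commitIndex=2
Op 3: append 3 -> log_len=5
Op 4: F0 acks idx 3 -> match: F0=3 F1=2; commitIndex=3
Op 5: append 1 -> log_len=6
Op 6: append 2 -> log_len=8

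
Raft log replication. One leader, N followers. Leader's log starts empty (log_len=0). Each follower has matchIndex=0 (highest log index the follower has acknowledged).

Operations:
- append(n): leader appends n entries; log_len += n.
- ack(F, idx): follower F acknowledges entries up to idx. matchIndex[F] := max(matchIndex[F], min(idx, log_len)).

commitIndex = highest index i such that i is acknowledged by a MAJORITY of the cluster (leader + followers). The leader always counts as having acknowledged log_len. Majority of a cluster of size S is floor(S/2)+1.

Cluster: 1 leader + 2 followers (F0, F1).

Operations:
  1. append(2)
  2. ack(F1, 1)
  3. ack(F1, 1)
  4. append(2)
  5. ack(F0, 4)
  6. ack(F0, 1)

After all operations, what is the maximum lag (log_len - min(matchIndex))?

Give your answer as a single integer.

Op 1: append 2 -> log_len=2
Op 2: F1 acks idx 1 -> match: F0=0 F1=1; commitIndex=1
Op 3: F1 acks idx 1 -> match: F0=0 F1=1; commitIndex=1
Op 4: append 2 -> log_len=4
Op 5: F0 acks idx 4 -> match: F0=4 F1=1; commitIndex=4
Op 6: F0 acks idx 1 -> match: F0=4 F1=1; commitIndex=4

Answer: 3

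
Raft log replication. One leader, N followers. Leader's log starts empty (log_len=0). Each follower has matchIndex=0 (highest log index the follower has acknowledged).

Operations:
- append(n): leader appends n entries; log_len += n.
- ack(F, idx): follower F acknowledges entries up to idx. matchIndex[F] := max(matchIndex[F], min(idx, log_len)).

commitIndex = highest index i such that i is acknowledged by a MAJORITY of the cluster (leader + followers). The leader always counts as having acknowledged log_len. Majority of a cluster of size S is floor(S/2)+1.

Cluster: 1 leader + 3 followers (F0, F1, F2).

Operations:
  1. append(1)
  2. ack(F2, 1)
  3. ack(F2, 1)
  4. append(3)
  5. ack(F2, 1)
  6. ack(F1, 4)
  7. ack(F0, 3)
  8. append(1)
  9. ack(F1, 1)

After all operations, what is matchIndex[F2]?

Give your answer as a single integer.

Op 1: append 1 -> log_len=1
Op 2: F2 acks idx 1 -> match: F0=0 F1=0 F2=1; commitIndex=0
Op 3: F2 acks idx 1 -> match: F0=0 F1=0 F2=1; commitIndex=0
Op 4: append 3 -> log_len=4
Op 5: F2 acks idx 1 -> match: F0=0 F1=0 F2=1; commitIndex=0
Op 6: F1 acks idx 4 -> match: F0=0 F1=4 F2=1; commitIndex=1
Op 7: F0 acks idx 3 -> match: F0=3 F1=4 F2=1; commitIndex=3
Op 8: append 1 -> log_len=5
Op 9: F1 acks idx 1 -> match: F0=3 F1=4 F2=1; commitIndex=3

Answer: 1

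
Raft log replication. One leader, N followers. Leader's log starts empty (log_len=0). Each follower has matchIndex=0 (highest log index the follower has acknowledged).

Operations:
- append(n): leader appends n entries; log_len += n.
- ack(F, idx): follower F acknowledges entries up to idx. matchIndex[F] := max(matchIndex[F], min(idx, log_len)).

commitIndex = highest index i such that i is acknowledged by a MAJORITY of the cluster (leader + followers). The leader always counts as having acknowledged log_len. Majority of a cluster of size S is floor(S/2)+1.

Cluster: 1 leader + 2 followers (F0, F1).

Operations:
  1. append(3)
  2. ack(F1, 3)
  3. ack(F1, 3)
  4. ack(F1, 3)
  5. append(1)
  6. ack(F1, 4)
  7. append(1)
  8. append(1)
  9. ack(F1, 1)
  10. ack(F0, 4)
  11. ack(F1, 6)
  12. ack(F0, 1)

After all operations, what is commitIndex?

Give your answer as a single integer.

Op 1: append 3 -> log_len=3
Op 2: F1 acks idx 3 -> match: F0=0 F1=3; commitIndex=3
Op 3: F1 acks idx 3 -> match: F0=0 F1=3; commitIndex=3
Op 4: F1 acks idx 3 -> match: F0=0 F1=3; commitIndex=3
Op 5: append 1 -> log_len=4
Op 6: F1 acks idx 4 -> match: F0=0 F1=4; commitIndex=4
Op 7: append 1 -> log_len=5
Op 8: append 1 -> log_len=6
Op 9: F1 acks idx 1 -> match: F0=0 F1=4; commitIndex=4
Op 10: F0 acks idx 4 -> match: F0=4 F1=4; commitIndex=4
Op 11: F1 acks idx 6 -> match: F0=4 F1=6; commitIndex=6
Op 12: F0 acks idx 1 -> match: F0=4 F1=6; commitIndex=6

Answer: 6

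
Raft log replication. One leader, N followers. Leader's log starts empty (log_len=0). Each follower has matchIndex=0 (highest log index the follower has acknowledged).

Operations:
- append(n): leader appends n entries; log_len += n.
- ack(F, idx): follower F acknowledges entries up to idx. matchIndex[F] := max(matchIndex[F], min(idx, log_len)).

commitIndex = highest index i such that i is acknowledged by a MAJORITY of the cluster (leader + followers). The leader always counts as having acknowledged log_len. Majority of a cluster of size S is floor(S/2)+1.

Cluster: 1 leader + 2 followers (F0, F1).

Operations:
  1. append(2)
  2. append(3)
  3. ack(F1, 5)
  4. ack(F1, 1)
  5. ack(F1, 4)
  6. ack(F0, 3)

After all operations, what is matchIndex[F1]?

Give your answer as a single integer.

Op 1: append 2 -> log_len=2
Op 2: append 3 -> log_len=5
Op 3: F1 acks idx 5 -> match: F0=0 F1=5; commitIndex=5
Op 4: F1 acks idx 1 -> match: F0=0 F1=5; commitIndex=5
Op 5: F1 acks idx 4 -> match: F0=0 F1=5; commitIndex=5
Op 6: F0 acks idx 3 -> match: F0=3 F1=5; commitIndex=5

Answer: 5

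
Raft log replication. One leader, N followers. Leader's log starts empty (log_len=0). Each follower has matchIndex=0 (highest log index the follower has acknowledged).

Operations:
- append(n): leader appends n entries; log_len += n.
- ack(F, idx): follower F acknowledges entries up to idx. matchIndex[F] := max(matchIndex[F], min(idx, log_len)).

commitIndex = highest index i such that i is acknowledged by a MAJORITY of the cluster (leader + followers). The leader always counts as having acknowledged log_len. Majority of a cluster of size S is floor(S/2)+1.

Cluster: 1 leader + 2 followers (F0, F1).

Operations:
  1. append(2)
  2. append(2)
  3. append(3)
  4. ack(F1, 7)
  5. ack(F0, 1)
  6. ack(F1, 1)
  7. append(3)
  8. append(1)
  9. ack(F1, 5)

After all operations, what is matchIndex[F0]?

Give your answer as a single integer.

Answer: 1

Derivation:
Op 1: append 2 -> log_len=2
Op 2: append 2 -> log_len=4
Op 3: append 3 -> log_len=7
Op 4: F1 acks idx 7 -> match: F0=0 F1=7; commitIndex=7
Op 5: F0 acks idx 1 -> match: F0=1 F1=7; commitIndex=7
Op 6: F1 acks idx 1 -> match: F0=1 F1=7; commitIndex=7
Op 7: append 3 -> log_len=10
Op 8: append 1 -> log_len=11
Op 9: F1 acks idx 5 -> match: F0=1 F1=7; commitIndex=7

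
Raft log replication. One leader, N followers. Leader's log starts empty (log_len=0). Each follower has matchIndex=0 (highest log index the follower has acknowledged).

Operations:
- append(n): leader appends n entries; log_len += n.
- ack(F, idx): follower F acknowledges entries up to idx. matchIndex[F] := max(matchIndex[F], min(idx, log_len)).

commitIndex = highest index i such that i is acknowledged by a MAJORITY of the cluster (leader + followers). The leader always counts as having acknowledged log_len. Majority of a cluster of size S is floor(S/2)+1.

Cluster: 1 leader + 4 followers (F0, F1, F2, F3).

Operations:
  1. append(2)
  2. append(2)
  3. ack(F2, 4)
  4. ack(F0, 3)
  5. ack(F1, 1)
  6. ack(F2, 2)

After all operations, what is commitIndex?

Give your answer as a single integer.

Answer: 3

Derivation:
Op 1: append 2 -> log_len=2
Op 2: append 2 -> log_len=4
Op 3: F2 acks idx 4 -> match: F0=0 F1=0 F2=4 F3=0; commitIndex=0
Op 4: F0 acks idx 3 -> match: F0=3 F1=0 F2=4 F3=0; commitIndex=3
Op 5: F1 acks idx 1 -> match: F0=3 F1=1 F2=4 F3=0; commitIndex=3
Op 6: F2 acks idx 2 -> match: F0=3 F1=1 F2=4 F3=0; commitIndex=3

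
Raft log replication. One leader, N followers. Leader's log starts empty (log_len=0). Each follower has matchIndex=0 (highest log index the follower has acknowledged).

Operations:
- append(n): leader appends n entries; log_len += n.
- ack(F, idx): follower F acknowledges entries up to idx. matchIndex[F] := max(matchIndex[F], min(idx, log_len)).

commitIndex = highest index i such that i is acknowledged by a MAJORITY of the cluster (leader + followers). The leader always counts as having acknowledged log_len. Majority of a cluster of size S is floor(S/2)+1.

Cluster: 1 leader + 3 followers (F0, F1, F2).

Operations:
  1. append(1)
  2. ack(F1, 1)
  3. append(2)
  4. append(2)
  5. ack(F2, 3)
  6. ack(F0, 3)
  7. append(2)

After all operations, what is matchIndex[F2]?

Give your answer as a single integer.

Op 1: append 1 -> log_len=1
Op 2: F1 acks idx 1 -> match: F0=0 F1=1 F2=0; commitIndex=0
Op 3: append 2 -> log_len=3
Op 4: append 2 -> log_len=5
Op 5: F2 acks idx 3 -> match: F0=0 F1=1 F2=3; commitIndex=1
Op 6: F0 acks idx 3 -> match: F0=3 F1=1 F2=3; commitIndex=3
Op 7: append 2 -> log_len=7

Answer: 3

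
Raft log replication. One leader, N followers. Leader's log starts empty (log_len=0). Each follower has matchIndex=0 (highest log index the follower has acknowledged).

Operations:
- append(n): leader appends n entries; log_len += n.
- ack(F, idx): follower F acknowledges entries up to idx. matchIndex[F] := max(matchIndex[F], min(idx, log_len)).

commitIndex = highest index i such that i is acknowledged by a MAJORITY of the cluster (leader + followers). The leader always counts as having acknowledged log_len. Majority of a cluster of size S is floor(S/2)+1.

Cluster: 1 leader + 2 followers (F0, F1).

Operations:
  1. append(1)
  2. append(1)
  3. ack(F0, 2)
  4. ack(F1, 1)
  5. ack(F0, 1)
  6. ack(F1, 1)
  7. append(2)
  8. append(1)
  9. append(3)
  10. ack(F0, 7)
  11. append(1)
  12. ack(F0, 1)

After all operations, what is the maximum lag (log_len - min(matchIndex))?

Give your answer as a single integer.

Answer: 8

Derivation:
Op 1: append 1 -> log_len=1
Op 2: append 1 -> log_len=2
Op 3: F0 acks idx 2 -> match: F0=2 F1=0; commitIndex=2
Op 4: F1 acks idx 1 -> match: F0=2 F1=1; commitIndex=2
Op 5: F0 acks idx 1 -> match: F0=2 F1=1; commitIndex=2
Op 6: F1 acks idx 1 -> match: F0=2 F1=1; commitIndex=2
Op 7: append 2 -> log_len=4
Op 8: append 1 -> log_len=5
Op 9: append 3 -> log_len=8
Op 10: F0 acks idx 7 -> match: F0=7 F1=1; commitIndex=7
Op 11: append 1 -> log_len=9
Op 12: F0 acks idx 1 -> match: F0=7 F1=1; commitIndex=7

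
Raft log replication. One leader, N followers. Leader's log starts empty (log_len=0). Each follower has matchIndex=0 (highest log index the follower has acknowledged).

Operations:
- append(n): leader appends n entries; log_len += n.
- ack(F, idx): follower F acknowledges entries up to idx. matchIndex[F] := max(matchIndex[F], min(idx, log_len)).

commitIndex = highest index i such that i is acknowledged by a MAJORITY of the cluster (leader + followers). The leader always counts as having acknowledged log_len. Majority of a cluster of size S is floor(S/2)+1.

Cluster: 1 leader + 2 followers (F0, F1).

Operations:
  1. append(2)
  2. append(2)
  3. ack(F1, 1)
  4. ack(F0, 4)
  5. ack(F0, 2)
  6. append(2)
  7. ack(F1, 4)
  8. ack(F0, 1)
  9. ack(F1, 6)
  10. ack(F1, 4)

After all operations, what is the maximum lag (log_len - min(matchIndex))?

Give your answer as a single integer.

Op 1: append 2 -> log_len=2
Op 2: append 2 -> log_len=4
Op 3: F1 acks idx 1 -> match: F0=0 F1=1; commitIndex=1
Op 4: F0 acks idx 4 -> match: F0=4 F1=1; commitIndex=4
Op 5: F0 acks idx 2 -> match: F0=4 F1=1; commitIndex=4
Op 6: append 2 -> log_len=6
Op 7: F1 acks idx 4 -> match: F0=4 F1=4; commitIndex=4
Op 8: F0 acks idx 1 -> match: F0=4 F1=4; commitIndex=4
Op 9: F1 acks idx 6 -> match: F0=4 F1=6; commitIndex=6
Op 10: F1 acks idx 4 -> match: F0=4 F1=6; commitIndex=6

Answer: 2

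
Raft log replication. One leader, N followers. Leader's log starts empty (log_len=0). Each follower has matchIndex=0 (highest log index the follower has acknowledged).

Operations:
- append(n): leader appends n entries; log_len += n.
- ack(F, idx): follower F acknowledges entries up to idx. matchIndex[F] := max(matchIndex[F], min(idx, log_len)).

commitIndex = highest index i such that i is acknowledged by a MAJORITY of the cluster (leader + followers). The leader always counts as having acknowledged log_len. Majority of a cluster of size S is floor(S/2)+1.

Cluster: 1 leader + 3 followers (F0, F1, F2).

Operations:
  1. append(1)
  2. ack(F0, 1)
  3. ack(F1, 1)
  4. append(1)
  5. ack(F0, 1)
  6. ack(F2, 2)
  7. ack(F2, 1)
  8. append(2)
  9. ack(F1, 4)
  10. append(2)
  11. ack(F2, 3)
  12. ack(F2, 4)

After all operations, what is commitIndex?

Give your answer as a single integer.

Answer: 4

Derivation:
Op 1: append 1 -> log_len=1
Op 2: F0 acks idx 1 -> match: F0=1 F1=0 F2=0; commitIndex=0
Op 3: F1 acks idx 1 -> match: F0=1 F1=1 F2=0; commitIndex=1
Op 4: append 1 -> log_len=2
Op 5: F0 acks idx 1 -> match: F0=1 F1=1 F2=0; commitIndex=1
Op 6: F2 acks idx 2 -> match: F0=1 F1=1 F2=2; commitIndex=1
Op 7: F2 acks idx 1 -> match: F0=1 F1=1 F2=2; commitIndex=1
Op 8: append 2 -> log_len=4
Op 9: F1 acks idx 4 -> match: F0=1 F1=4 F2=2; commitIndex=2
Op 10: append 2 -> log_len=6
Op 11: F2 acks idx 3 -> match: F0=1 F1=4 F2=3; commitIndex=3
Op 12: F2 acks idx 4 -> match: F0=1 F1=4 F2=4; commitIndex=4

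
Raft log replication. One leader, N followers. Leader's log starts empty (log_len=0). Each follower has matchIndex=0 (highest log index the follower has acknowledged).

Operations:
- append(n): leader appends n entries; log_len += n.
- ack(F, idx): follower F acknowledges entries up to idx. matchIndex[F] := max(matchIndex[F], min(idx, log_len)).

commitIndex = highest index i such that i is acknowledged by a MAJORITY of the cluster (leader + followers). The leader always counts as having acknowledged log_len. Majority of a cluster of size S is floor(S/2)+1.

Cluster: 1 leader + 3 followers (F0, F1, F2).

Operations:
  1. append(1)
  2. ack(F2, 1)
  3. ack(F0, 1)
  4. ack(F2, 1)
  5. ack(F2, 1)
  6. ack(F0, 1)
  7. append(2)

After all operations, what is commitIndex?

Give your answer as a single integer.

Op 1: append 1 -> log_len=1
Op 2: F2 acks idx 1 -> match: F0=0 F1=0 F2=1; commitIndex=0
Op 3: F0 acks idx 1 -> match: F0=1 F1=0 F2=1; commitIndex=1
Op 4: F2 acks idx 1 -> match: F0=1 F1=0 F2=1; commitIndex=1
Op 5: F2 acks idx 1 -> match: F0=1 F1=0 F2=1; commitIndex=1
Op 6: F0 acks idx 1 -> match: F0=1 F1=0 F2=1; commitIndex=1
Op 7: append 2 -> log_len=3

Answer: 1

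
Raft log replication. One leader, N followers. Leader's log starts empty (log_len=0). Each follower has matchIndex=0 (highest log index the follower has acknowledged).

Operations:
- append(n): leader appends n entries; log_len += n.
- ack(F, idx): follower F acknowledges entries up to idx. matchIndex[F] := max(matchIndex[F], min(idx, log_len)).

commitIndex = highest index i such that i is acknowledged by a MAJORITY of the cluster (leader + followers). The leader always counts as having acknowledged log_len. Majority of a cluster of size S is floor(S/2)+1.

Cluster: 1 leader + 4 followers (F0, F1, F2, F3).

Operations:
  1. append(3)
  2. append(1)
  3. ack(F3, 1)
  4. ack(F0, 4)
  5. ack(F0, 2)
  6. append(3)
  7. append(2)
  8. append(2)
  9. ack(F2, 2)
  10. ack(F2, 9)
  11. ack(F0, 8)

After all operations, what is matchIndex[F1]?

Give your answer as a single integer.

Op 1: append 3 -> log_len=3
Op 2: append 1 -> log_len=4
Op 3: F3 acks idx 1 -> match: F0=0 F1=0 F2=0 F3=1; commitIndex=0
Op 4: F0 acks idx 4 -> match: F0=4 F1=0 F2=0 F3=1; commitIndex=1
Op 5: F0 acks idx 2 -> match: F0=4 F1=0 F2=0 F3=1; commitIndex=1
Op 6: append 3 -> log_len=7
Op 7: append 2 -> log_len=9
Op 8: append 2 -> log_len=11
Op 9: F2 acks idx 2 -> match: F0=4 F1=0 F2=2 F3=1; commitIndex=2
Op 10: F2 acks idx 9 -> match: F0=4 F1=0 F2=9 F3=1; commitIndex=4
Op 11: F0 acks idx 8 -> match: F0=8 F1=0 F2=9 F3=1; commitIndex=8

Answer: 0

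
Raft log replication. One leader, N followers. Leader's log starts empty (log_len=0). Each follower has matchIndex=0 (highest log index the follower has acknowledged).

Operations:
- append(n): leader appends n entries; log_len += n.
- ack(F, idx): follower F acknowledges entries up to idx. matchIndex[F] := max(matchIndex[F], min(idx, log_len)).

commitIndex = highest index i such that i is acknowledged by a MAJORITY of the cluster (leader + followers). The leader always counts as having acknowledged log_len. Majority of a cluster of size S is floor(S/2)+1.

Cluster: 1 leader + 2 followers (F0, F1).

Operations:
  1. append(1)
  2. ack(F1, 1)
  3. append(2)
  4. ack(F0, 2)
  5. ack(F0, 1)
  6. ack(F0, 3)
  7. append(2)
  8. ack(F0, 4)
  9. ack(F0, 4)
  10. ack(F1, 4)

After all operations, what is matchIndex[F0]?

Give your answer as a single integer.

Op 1: append 1 -> log_len=1
Op 2: F1 acks idx 1 -> match: F0=0 F1=1; commitIndex=1
Op 3: append 2 -> log_len=3
Op 4: F0 acks idx 2 -> match: F0=2 F1=1; commitIndex=2
Op 5: F0 acks idx 1 -> match: F0=2 F1=1; commitIndex=2
Op 6: F0 acks idx 3 -> match: F0=3 F1=1; commitIndex=3
Op 7: append 2 -> log_len=5
Op 8: F0 acks idx 4 -> match: F0=4 F1=1; commitIndex=4
Op 9: F0 acks idx 4 -> match: F0=4 F1=1; commitIndex=4
Op 10: F1 acks idx 4 -> match: F0=4 F1=4; commitIndex=4

Answer: 4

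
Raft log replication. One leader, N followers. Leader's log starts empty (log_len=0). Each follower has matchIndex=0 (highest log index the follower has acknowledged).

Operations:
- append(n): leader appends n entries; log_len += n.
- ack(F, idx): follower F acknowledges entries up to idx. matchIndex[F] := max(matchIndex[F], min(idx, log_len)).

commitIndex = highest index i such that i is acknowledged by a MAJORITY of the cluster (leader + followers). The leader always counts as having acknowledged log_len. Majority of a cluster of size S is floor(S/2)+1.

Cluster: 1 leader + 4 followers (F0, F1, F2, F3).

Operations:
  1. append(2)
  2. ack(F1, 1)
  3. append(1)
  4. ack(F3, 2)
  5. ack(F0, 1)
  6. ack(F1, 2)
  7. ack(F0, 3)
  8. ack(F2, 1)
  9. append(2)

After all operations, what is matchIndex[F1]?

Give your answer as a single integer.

Op 1: append 2 -> log_len=2
Op 2: F1 acks idx 1 -> match: F0=0 F1=1 F2=0 F3=0; commitIndex=0
Op 3: append 1 -> log_len=3
Op 4: F3 acks idx 2 -> match: F0=0 F1=1 F2=0 F3=2; commitIndex=1
Op 5: F0 acks idx 1 -> match: F0=1 F1=1 F2=0 F3=2; commitIndex=1
Op 6: F1 acks idx 2 -> match: F0=1 F1=2 F2=0 F3=2; commitIndex=2
Op 7: F0 acks idx 3 -> match: F0=3 F1=2 F2=0 F3=2; commitIndex=2
Op 8: F2 acks idx 1 -> match: F0=3 F1=2 F2=1 F3=2; commitIndex=2
Op 9: append 2 -> log_len=5

Answer: 2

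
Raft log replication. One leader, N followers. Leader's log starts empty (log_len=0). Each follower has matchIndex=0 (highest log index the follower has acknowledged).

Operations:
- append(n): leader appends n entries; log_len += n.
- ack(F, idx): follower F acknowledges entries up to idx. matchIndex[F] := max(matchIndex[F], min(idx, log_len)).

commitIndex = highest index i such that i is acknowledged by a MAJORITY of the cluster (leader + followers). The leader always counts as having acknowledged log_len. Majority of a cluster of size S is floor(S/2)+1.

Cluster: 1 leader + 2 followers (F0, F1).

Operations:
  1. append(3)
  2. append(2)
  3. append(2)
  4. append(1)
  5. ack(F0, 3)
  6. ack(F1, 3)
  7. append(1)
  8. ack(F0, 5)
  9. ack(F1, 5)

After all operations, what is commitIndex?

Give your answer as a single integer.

Op 1: append 3 -> log_len=3
Op 2: append 2 -> log_len=5
Op 3: append 2 -> log_len=7
Op 4: append 1 -> log_len=8
Op 5: F0 acks idx 3 -> match: F0=3 F1=0; commitIndex=3
Op 6: F1 acks idx 3 -> match: F0=3 F1=3; commitIndex=3
Op 7: append 1 -> log_len=9
Op 8: F0 acks idx 5 -> match: F0=5 F1=3; commitIndex=5
Op 9: F1 acks idx 5 -> match: F0=5 F1=5; commitIndex=5

Answer: 5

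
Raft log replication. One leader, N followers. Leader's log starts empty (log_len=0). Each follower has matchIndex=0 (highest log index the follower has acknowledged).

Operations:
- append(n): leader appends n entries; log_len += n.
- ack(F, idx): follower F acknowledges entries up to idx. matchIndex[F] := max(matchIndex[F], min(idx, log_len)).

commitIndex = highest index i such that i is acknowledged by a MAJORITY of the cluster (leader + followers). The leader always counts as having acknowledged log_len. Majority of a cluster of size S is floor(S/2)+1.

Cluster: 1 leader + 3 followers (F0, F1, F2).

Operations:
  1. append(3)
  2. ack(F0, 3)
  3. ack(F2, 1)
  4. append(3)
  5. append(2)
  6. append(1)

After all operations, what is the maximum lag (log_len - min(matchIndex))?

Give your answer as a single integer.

Op 1: append 3 -> log_len=3
Op 2: F0 acks idx 3 -> match: F0=3 F1=0 F2=0; commitIndex=0
Op 3: F2 acks idx 1 -> match: F0=3 F1=0 F2=1; commitIndex=1
Op 4: append 3 -> log_len=6
Op 5: append 2 -> log_len=8
Op 6: append 1 -> log_len=9

Answer: 9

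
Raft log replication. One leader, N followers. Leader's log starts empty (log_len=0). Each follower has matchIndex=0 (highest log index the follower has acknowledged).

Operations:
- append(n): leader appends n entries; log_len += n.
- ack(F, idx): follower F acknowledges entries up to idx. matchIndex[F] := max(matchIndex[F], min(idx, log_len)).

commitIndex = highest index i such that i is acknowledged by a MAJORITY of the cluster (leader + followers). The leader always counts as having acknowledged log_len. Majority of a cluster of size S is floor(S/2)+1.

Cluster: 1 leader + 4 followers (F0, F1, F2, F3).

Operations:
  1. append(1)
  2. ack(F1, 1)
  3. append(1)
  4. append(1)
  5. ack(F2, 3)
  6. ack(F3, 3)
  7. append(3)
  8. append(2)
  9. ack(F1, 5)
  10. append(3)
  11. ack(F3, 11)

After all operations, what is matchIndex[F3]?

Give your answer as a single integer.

Answer: 11

Derivation:
Op 1: append 1 -> log_len=1
Op 2: F1 acks idx 1 -> match: F0=0 F1=1 F2=0 F3=0; commitIndex=0
Op 3: append 1 -> log_len=2
Op 4: append 1 -> log_len=3
Op 5: F2 acks idx 3 -> match: F0=0 F1=1 F2=3 F3=0; commitIndex=1
Op 6: F3 acks idx 3 -> match: F0=0 F1=1 F2=3 F3=3; commitIndex=3
Op 7: append 3 -> log_len=6
Op 8: append 2 -> log_len=8
Op 9: F1 acks idx 5 -> match: F0=0 F1=5 F2=3 F3=3; commitIndex=3
Op 10: append 3 -> log_len=11
Op 11: F3 acks idx 11 -> match: F0=0 F1=5 F2=3 F3=11; commitIndex=5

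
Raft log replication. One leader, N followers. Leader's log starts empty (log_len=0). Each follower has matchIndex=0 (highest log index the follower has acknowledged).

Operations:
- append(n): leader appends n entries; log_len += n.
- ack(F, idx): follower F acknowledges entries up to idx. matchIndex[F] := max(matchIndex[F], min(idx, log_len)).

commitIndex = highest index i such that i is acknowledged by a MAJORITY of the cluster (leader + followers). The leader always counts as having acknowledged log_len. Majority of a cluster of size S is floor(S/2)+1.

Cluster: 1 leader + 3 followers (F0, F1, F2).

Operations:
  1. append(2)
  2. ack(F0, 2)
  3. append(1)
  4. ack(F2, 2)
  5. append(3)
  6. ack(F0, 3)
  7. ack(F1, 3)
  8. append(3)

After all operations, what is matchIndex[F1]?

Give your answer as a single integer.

Answer: 3

Derivation:
Op 1: append 2 -> log_len=2
Op 2: F0 acks idx 2 -> match: F0=2 F1=0 F2=0; commitIndex=0
Op 3: append 1 -> log_len=3
Op 4: F2 acks idx 2 -> match: F0=2 F1=0 F2=2; commitIndex=2
Op 5: append 3 -> log_len=6
Op 6: F0 acks idx 3 -> match: F0=3 F1=0 F2=2; commitIndex=2
Op 7: F1 acks idx 3 -> match: F0=3 F1=3 F2=2; commitIndex=3
Op 8: append 3 -> log_len=9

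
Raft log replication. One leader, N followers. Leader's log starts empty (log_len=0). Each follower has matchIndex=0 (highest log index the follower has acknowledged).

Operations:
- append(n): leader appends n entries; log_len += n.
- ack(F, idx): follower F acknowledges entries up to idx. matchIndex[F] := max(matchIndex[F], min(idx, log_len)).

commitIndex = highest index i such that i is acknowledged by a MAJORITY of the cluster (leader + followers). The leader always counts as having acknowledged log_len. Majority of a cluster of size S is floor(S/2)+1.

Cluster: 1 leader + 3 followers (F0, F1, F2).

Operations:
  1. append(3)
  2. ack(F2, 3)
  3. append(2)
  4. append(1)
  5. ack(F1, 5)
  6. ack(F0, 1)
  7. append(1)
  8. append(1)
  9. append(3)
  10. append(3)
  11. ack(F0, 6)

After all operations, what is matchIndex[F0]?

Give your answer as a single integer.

Op 1: append 3 -> log_len=3
Op 2: F2 acks idx 3 -> match: F0=0 F1=0 F2=3; commitIndex=0
Op 3: append 2 -> log_len=5
Op 4: append 1 -> log_len=6
Op 5: F1 acks idx 5 -> match: F0=0 F1=5 F2=3; commitIndex=3
Op 6: F0 acks idx 1 -> match: F0=1 F1=5 F2=3; commitIndex=3
Op 7: append 1 -> log_len=7
Op 8: append 1 -> log_len=8
Op 9: append 3 -> log_len=11
Op 10: append 3 -> log_len=14
Op 11: F0 acks idx 6 -> match: F0=6 F1=5 F2=3; commitIndex=5

Answer: 6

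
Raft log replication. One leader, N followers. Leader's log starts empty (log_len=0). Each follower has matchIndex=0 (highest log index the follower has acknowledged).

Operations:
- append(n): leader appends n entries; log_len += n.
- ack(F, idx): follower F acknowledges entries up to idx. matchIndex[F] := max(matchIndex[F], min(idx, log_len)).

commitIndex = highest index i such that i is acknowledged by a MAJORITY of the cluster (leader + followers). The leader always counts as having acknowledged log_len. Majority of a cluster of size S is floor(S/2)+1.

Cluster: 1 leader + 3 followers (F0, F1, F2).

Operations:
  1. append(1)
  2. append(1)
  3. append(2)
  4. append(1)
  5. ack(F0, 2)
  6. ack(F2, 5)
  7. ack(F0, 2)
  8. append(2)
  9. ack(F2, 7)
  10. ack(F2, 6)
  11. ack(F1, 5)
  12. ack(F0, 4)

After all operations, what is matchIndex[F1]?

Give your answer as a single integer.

Answer: 5

Derivation:
Op 1: append 1 -> log_len=1
Op 2: append 1 -> log_len=2
Op 3: append 2 -> log_len=4
Op 4: append 1 -> log_len=5
Op 5: F0 acks idx 2 -> match: F0=2 F1=0 F2=0; commitIndex=0
Op 6: F2 acks idx 5 -> match: F0=2 F1=0 F2=5; commitIndex=2
Op 7: F0 acks idx 2 -> match: F0=2 F1=0 F2=5; commitIndex=2
Op 8: append 2 -> log_len=7
Op 9: F2 acks idx 7 -> match: F0=2 F1=0 F2=7; commitIndex=2
Op 10: F2 acks idx 6 -> match: F0=2 F1=0 F2=7; commitIndex=2
Op 11: F1 acks idx 5 -> match: F0=2 F1=5 F2=7; commitIndex=5
Op 12: F0 acks idx 4 -> match: F0=4 F1=5 F2=7; commitIndex=5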